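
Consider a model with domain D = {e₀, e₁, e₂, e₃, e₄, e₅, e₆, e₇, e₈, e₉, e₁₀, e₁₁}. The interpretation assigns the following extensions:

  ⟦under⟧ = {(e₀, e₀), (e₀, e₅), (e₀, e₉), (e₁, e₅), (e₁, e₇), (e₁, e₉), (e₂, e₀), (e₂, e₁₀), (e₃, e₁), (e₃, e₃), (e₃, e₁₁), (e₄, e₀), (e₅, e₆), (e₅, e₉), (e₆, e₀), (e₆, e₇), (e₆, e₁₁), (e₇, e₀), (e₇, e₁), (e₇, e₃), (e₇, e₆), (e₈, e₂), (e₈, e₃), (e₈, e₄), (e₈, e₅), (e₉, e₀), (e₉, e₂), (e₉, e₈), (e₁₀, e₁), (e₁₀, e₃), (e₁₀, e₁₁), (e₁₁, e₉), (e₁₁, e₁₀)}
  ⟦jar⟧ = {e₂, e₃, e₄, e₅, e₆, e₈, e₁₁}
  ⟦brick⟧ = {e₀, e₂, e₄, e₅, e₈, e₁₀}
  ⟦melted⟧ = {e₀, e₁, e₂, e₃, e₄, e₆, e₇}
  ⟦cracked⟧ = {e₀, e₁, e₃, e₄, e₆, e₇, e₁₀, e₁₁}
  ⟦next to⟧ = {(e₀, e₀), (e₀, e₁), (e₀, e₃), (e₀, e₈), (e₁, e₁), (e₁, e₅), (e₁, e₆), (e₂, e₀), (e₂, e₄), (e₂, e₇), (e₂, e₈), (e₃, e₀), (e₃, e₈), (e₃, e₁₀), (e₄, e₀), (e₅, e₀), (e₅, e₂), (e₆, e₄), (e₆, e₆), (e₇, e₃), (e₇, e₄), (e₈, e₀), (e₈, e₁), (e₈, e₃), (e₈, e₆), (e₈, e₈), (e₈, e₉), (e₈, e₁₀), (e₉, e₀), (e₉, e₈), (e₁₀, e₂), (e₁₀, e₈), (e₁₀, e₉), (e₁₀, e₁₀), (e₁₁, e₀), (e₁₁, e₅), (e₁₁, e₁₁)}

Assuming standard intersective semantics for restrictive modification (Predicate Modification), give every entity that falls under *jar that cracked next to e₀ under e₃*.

⟦that cracked⟧ = ⟦cracked⟧ = {e₀, e₁, e₃, e₄, e₆, e₇, e₁₀, e₁₁}
⟦next to e₀⟧ = {x : ⟨x, e₀⟩ ∈ ⟦next to⟧} = {e₀, e₂, e₃, e₄, e₅, e₈, e₉, e₁₁}
⟦under e₃⟧ = {x : ⟨x, e₃⟩ ∈ ⟦under⟧} = {e₃, e₇, e₈, e₁₀}
⟦jar⟧ = {e₂, e₃, e₄, e₅, e₆, e₈, e₁₁}
… ∩ ⟦that cracked⟧ = {e₂, e₃, e₄, e₅, e₆, e₈, e₁₁} ∩ {e₀, e₁, e₃, e₄, e₆, e₇, e₁₀, e₁₁} = {e₃, e₄, e₆, e₁₁}
… ∩ ⟦next to e₀⟧ = {e₃, e₄, e₆, e₁₁} ∩ {e₀, e₂, e₃, e₄, e₅, e₈, e₉, e₁₁} = {e₃, e₄, e₁₁}
… ∩ ⟦under e₃⟧ = {e₃, e₄, e₁₁} ∩ {e₃, e₇, e₈, e₁₀} = {e₃}
So ⟦jar that cracked next to e₀ under e₃⟧ = {e₃}.

{e₃}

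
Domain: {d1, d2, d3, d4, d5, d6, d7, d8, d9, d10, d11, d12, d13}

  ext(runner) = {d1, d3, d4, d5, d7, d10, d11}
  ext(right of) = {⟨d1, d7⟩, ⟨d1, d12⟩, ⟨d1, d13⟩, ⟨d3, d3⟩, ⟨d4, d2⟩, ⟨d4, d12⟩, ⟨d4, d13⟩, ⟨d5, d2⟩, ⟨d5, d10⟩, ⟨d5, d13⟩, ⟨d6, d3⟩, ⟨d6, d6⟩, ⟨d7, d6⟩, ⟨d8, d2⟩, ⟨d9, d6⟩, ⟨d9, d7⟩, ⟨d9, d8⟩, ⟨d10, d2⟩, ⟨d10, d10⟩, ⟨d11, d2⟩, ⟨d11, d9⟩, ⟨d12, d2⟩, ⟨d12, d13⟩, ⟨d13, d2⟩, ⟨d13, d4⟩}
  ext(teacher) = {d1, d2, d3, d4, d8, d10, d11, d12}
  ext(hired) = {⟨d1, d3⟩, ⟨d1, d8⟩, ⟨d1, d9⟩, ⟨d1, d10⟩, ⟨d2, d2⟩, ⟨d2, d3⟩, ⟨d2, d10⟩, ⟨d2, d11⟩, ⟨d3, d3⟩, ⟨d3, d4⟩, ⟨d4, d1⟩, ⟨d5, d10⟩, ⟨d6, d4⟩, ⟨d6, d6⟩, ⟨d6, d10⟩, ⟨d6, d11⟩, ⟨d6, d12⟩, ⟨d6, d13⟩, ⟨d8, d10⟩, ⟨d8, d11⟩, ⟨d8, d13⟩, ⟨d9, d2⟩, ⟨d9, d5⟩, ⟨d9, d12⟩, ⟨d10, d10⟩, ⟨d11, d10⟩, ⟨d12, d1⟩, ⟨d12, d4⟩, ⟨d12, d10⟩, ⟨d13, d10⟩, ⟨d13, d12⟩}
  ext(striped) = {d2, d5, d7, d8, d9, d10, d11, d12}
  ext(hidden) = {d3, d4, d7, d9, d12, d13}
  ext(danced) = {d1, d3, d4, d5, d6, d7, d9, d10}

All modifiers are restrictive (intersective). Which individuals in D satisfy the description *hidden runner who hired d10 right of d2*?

⟦who hired d10⟧ = {x : ⟨x, d10⟩ ∈ ⟦hired⟧} = {d1, d2, d5, d6, d8, d10, d11, d12, d13}
⟦right of d2⟧ = {x : ⟨x, d2⟩ ∈ ⟦right of⟧} = {d4, d5, d8, d10, d11, d12, d13}
⟦runner⟧ = {d1, d3, d4, d5, d7, d10, d11}
… ∩ ⟦who hired d10⟧ = {d1, d3, d4, d5, d7, d10, d11} ∩ {d1, d2, d5, d6, d8, d10, d11, d12, d13} = {d1, d5, d10, d11}
… ∩ ⟦right of d2⟧ = {d1, d5, d10, d11} ∩ {d4, d5, d8, d10, d11, d12, d13} = {d5, d10, d11}
… ∩ ⟦hidden⟧ = {d5, d10, d11} ∩ {d3, d4, d7, d9, d12, d13} = ∅
So ⟦hidden runner who hired d10 right of d2⟧ = ∅.

∅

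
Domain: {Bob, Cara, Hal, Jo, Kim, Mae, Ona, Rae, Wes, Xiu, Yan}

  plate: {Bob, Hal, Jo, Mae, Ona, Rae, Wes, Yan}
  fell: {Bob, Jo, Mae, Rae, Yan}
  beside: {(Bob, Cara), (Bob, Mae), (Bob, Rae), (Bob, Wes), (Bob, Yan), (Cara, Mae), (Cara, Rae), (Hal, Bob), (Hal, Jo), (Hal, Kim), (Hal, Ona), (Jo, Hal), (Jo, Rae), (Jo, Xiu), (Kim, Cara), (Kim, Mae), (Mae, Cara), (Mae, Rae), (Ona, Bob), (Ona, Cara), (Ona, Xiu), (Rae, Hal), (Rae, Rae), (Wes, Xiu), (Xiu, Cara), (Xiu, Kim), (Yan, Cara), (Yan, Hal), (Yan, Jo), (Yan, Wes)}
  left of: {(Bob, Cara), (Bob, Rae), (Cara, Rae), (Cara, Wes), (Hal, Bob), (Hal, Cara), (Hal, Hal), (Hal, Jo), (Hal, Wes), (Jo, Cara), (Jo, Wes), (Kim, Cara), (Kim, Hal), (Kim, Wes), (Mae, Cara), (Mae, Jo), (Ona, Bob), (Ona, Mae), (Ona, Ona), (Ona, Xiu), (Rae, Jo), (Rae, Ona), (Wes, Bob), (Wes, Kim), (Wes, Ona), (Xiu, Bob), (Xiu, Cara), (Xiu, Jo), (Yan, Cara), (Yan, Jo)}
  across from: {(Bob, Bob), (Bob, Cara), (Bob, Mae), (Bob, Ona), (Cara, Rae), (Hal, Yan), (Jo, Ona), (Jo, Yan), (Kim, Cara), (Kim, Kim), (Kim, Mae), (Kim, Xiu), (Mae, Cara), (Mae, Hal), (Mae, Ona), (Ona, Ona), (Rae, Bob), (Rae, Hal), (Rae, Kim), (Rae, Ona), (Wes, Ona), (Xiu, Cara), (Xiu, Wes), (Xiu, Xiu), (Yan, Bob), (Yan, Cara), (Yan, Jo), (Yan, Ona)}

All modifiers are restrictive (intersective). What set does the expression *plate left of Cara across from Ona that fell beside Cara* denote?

{Bob, Mae, Yan}

⟦left of Cara⟧ = {x : ⟨x, Cara⟩ ∈ ⟦left of⟧} = {Bob, Hal, Jo, Kim, Mae, Xiu, Yan}
⟦across from Ona⟧ = {x : ⟨x, Ona⟩ ∈ ⟦across from⟧} = {Bob, Jo, Mae, Ona, Rae, Wes, Yan}
⟦that fell⟧ = ⟦fell⟧ = {Bob, Jo, Mae, Rae, Yan}
⟦beside Cara⟧ = {x : ⟨x, Cara⟩ ∈ ⟦beside⟧} = {Bob, Kim, Mae, Ona, Xiu, Yan}
⟦plate⟧ = {Bob, Hal, Jo, Mae, Ona, Rae, Wes, Yan}
… ∩ ⟦left of Cara⟧ = {Bob, Hal, Jo, Mae, Ona, Rae, Wes, Yan} ∩ {Bob, Hal, Jo, Kim, Mae, Xiu, Yan} = {Bob, Hal, Jo, Mae, Yan}
… ∩ ⟦across from Ona⟧ = {Bob, Hal, Jo, Mae, Yan} ∩ {Bob, Jo, Mae, Ona, Rae, Wes, Yan} = {Bob, Jo, Mae, Yan}
… ∩ ⟦that fell⟧ = {Bob, Jo, Mae, Yan} ∩ {Bob, Jo, Mae, Rae, Yan} = {Bob, Jo, Mae, Yan}
… ∩ ⟦beside Cara⟧ = {Bob, Jo, Mae, Yan} ∩ {Bob, Kim, Mae, Ona, Xiu, Yan} = {Bob, Mae, Yan}
So ⟦plate left of Cara across from Ona that fell beside Cara⟧ = {Bob, Mae, Yan}.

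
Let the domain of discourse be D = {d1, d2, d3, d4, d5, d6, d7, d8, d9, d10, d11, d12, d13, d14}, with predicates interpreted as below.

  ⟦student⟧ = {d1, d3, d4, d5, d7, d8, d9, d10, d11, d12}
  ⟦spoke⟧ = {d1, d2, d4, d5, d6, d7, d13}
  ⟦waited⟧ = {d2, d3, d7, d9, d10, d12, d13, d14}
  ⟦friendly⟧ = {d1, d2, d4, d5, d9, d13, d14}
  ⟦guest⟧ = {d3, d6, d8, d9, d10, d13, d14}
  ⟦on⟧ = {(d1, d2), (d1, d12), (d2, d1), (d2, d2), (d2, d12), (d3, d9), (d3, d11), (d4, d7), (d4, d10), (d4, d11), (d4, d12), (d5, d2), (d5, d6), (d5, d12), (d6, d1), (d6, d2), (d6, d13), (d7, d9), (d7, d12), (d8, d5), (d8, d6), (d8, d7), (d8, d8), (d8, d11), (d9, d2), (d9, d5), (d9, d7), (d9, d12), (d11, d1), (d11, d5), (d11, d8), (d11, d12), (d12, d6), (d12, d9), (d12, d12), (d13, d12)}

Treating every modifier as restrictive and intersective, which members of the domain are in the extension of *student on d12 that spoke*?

⟦on d12⟧ = {x : ⟨x, d12⟩ ∈ ⟦on⟧} = {d1, d2, d4, d5, d7, d9, d11, d12, d13}
⟦that spoke⟧ = ⟦spoke⟧ = {d1, d2, d4, d5, d6, d7, d13}
⟦student⟧ = {d1, d3, d4, d5, d7, d8, d9, d10, d11, d12}
… ∩ ⟦on d12⟧ = {d1, d3, d4, d5, d7, d8, d9, d10, d11, d12} ∩ {d1, d2, d4, d5, d7, d9, d11, d12, d13} = {d1, d4, d5, d7, d9, d11, d12}
… ∩ ⟦that spoke⟧ = {d1, d4, d5, d7, d9, d11, d12} ∩ {d1, d2, d4, d5, d6, d7, d13} = {d1, d4, d5, d7}
So ⟦student on d12 that spoke⟧ = {d1, d4, d5, d7}.

{d1, d4, d5, d7}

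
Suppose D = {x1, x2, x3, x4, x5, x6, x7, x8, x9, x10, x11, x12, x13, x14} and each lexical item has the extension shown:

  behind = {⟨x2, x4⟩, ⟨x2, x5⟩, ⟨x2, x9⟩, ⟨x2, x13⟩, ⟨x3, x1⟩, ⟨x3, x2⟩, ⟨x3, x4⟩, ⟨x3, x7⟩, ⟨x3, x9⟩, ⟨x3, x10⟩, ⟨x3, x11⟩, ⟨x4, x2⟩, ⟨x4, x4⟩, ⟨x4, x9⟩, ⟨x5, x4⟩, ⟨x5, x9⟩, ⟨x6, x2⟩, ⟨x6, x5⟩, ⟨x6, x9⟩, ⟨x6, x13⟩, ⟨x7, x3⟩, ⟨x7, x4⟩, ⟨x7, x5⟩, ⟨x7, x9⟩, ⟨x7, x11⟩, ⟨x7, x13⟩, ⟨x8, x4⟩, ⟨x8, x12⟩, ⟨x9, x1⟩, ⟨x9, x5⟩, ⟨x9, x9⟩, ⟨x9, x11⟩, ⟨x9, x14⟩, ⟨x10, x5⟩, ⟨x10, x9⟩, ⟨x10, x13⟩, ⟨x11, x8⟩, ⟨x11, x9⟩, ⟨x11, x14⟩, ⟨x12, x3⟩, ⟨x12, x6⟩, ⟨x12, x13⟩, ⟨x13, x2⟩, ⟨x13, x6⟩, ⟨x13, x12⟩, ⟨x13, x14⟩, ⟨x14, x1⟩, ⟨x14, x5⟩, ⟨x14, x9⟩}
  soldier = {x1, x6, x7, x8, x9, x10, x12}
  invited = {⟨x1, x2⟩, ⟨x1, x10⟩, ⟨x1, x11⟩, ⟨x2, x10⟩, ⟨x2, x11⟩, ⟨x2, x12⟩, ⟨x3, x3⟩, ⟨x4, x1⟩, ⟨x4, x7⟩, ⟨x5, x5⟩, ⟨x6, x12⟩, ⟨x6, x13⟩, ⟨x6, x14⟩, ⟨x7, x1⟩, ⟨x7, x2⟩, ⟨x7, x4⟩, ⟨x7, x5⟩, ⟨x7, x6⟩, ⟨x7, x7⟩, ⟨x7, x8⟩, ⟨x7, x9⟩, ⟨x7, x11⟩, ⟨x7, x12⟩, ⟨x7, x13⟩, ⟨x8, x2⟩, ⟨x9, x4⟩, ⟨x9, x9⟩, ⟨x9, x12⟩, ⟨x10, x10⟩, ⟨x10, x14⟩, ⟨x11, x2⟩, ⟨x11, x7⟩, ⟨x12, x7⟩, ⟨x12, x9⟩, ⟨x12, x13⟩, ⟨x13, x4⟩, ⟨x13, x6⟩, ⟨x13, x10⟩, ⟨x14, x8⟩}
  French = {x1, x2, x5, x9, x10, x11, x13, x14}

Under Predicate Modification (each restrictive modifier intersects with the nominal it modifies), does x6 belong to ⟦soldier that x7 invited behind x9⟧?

yes

⟦that x7 invited⟧ = {x : ⟨x7, x⟩ ∈ ⟦invited⟧} = {x1, x2, x4, x5, x6, x7, x8, x9, x11, x12, x13}
⟦behind x9⟧ = {x : ⟨x, x9⟩ ∈ ⟦behind⟧} = {x2, x3, x4, x5, x6, x7, x9, x10, x11, x14}
⟦soldier⟧ = {x1, x6, x7, x8, x9, x10, x12}
… ∩ ⟦that x7 invited⟧ = {x1, x6, x7, x8, x9, x10, x12} ∩ {x1, x2, x4, x5, x6, x7, x8, x9, x11, x12, x13} = {x1, x6, x7, x8, x9, x12}
… ∩ ⟦behind x9⟧ = {x1, x6, x7, x8, x9, x12} ∩ {x2, x3, x4, x5, x6, x7, x9, x10, x11, x14} = {x6, x7, x9}
⟦soldier that x7 invited behind x9⟧ = {x6, x7, x9}; x6 ∈ this set.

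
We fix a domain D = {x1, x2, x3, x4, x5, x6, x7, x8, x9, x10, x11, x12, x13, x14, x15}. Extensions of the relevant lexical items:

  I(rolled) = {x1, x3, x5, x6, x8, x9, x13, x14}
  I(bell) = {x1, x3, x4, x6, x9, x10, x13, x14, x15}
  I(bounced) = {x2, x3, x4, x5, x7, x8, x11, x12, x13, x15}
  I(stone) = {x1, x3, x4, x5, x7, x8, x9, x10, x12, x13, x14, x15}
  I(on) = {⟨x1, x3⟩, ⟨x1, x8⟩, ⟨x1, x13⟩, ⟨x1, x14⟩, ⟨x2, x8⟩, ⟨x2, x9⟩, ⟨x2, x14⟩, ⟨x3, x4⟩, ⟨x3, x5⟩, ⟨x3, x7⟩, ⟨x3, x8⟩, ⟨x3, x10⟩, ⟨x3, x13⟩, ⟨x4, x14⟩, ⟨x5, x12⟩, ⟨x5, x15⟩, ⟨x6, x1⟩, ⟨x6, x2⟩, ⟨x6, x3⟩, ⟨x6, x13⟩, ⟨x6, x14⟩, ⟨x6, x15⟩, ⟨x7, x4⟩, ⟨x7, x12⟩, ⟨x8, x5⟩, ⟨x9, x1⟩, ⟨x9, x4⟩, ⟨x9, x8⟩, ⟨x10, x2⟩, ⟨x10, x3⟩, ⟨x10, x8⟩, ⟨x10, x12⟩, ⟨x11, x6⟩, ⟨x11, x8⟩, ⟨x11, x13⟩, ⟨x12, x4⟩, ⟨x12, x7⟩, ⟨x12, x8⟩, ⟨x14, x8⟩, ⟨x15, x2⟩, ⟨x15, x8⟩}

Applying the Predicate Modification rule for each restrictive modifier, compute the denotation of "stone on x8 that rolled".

⟦on x8⟧ = {x : ⟨x, x8⟩ ∈ ⟦on⟧} = {x1, x2, x3, x9, x10, x11, x12, x14, x15}
⟦that rolled⟧ = ⟦rolled⟧ = {x1, x3, x5, x6, x8, x9, x13, x14}
⟦stone⟧ = {x1, x3, x4, x5, x7, x8, x9, x10, x12, x13, x14, x15}
… ∩ ⟦on x8⟧ = {x1, x3, x4, x5, x7, x8, x9, x10, x12, x13, x14, x15} ∩ {x1, x2, x3, x9, x10, x11, x12, x14, x15} = {x1, x3, x9, x10, x12, x14, x15}
… ∩ ⟦that rolled⟧ = {x1, x3, x9, x10, x12, x14, x15} ∩ {x1, x3, x5, x6, x8, x9, x13, x14} = {x1, x3, x9, x14}
So ⟦stone on x8 that rolled⟧ = {x1, x3, x9, x14}.

{x1, x3, x9, x14}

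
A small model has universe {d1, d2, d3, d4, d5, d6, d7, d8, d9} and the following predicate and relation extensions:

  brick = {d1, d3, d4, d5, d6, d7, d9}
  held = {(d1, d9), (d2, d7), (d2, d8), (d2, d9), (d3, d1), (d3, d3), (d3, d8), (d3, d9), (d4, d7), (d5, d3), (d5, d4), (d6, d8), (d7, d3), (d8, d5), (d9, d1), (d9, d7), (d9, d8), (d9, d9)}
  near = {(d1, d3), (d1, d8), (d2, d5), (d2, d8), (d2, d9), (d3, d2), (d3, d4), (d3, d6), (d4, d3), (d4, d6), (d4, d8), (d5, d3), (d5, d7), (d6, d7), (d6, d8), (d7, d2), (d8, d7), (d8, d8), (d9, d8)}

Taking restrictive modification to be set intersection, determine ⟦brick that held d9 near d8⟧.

⟦that held d9⟧ = {x : ⟨x, d9⟩ ∈ ⟦held⟧} = {d1, d2, d3, d9}
⟦near d8⟧ = {x : ⟨x, d8⟩ ∈ ⟦near⟧} = {d1, d2, d4, d6, d8, d9}
⟦brick⟧ = {d1, d3, d4, d5, d6, d7, d9}
… ∩ ⟦that held d9⟧ = {d1, d3, d4, d5, d6, d7, d9} ∩ {d1, d2, d3, d9} = {d1, d3, d9}
… ∩ ⟦near d8⟧ = {d1, d3, d9} ∩ {d1, d2, d4, d6, d8, d9} = {d1, d9}
So ⟦brick that held d9 near d8⟧ = {d1, d9}.

{d1, d9}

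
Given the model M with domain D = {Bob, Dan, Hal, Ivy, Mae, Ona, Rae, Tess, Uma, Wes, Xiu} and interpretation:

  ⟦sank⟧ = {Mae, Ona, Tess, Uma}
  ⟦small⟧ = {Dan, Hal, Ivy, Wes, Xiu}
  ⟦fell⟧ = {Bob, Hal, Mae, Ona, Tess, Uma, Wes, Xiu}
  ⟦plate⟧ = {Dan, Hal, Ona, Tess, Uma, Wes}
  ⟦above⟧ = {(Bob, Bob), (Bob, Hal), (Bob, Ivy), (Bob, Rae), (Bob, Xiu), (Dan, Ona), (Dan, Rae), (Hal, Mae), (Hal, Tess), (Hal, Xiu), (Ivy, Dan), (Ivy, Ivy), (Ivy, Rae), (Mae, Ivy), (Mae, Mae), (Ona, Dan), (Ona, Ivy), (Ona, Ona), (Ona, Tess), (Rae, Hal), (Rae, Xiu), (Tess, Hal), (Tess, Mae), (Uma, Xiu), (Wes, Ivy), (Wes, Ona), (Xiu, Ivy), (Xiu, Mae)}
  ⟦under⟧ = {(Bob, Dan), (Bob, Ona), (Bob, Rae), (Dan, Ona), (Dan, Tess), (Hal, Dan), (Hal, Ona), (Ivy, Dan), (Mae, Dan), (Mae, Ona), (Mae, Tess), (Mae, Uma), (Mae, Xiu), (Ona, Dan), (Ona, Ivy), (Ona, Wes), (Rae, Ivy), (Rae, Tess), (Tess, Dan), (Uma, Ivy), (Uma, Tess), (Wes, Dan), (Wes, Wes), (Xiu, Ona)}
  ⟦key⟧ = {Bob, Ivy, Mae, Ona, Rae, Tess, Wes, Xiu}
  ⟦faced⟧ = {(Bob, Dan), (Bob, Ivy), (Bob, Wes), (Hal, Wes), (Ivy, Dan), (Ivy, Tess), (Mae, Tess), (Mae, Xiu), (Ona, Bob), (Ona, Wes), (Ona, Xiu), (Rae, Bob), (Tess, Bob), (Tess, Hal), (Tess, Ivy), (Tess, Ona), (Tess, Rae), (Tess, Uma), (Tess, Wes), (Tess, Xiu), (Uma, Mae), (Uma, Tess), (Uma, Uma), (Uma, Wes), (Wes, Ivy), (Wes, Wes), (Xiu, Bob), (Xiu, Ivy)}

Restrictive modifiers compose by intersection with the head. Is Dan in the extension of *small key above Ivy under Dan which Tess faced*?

no

⟦above Ivy⟧ = {x : ⟨x, Ivy⟩ ∈ ⟦above⟧} = {Bob, Ivy, Mae, Ona, Wes, Xiu}
⟦under Dan⟧ = {x : ⟨x, Dan⟩ ∈ ⟦under⟧} = {Bob, Hal, Ivy, Mae, Ona, Tess, Wes}
⟦which Tess faced⟧ = {x : ⟨Tess, x⟩ ∈ ⟦faced⟧} = {Bob, Hal, Ivy, Ona, Rae, Uma, Wes, Xiu}
⟦key⟧ = {Bob, Ivy, Mae, Ona, Rae, Tess, Wes, Xiu}
… ∩ ⟦above Ivy⟧ = {Bob, Ivy, Mae, Ona, Rae, Tess, Wes, Xiu} ∩ {Bob, Ivy, Mae, Ona, Wes, Xiu} = {Bob, Ivy, Mae, Ona, Wes, Xiu}
… ∩ ⟦under Dan⟧ = {Bob, Ivy, Mae, Ona, Wes, Xiu} ∩ {Bob, Hal, Ivy, Mae, Ona, Tess, Wes} = {Bob, Ivy, Mae, Ona, Wes}
… ∩ ⟦which Tess faced⟧ = {Bob, Ivy, Mae, Ona, Wes} ∩ {Bob, Hal, Ivy, Ona, Rae, Uma, Wes, Xiu} = {Bob, Ivy, Ona, Wes}
… ∩ ⟦small⟧ = {Bob, Ivy, Ona, Wes} ∩ {Dan, Hal, Ivy, Wes, Xiu} = {Ivy, Wes}
⟦small key above Ivy under Dan which Tess faced⟧ = {Ivy, Wes}; Dan ∉ this set.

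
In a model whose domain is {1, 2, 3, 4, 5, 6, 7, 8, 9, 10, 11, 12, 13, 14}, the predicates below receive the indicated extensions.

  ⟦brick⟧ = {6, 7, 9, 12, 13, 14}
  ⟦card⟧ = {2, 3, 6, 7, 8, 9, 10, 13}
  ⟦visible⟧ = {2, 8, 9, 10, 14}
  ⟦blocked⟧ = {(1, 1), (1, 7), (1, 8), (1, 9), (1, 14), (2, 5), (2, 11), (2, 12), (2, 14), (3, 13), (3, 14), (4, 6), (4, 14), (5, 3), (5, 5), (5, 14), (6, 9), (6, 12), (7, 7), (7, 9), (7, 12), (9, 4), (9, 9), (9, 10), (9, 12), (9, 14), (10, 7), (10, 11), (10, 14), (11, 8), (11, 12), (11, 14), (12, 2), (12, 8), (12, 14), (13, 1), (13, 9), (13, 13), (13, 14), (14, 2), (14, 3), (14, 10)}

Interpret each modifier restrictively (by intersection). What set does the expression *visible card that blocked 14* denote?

⟦that blocked 14⟧ = {x : ⟨x, 14⟩ ∈ ⟦blocked⟧} = {1, 2, 3, 4, 5, 9, 10, 11, 12, 13}
⟦card⟧ = {2, 3, 6, 7, 8, 9, 10, 13}
… ∩ ⟦that blocked 14⟧ = {2, 3, 6, 7, 8, 9, 10, 13} ∩ {1, 2, 3, 4, 5, 9, 10, 11, 12, 13} = {2, 3, 9, 10, 13}
… ∩ ⟦visible⟧ = {2, 3, 9, 10, 13} ∩ {2, 8, 9, 10, 14} = {2, 9, 10}
So ⟦visible card that blocked 14⟧ = {2, 9, 10}.

{2, 9, 10}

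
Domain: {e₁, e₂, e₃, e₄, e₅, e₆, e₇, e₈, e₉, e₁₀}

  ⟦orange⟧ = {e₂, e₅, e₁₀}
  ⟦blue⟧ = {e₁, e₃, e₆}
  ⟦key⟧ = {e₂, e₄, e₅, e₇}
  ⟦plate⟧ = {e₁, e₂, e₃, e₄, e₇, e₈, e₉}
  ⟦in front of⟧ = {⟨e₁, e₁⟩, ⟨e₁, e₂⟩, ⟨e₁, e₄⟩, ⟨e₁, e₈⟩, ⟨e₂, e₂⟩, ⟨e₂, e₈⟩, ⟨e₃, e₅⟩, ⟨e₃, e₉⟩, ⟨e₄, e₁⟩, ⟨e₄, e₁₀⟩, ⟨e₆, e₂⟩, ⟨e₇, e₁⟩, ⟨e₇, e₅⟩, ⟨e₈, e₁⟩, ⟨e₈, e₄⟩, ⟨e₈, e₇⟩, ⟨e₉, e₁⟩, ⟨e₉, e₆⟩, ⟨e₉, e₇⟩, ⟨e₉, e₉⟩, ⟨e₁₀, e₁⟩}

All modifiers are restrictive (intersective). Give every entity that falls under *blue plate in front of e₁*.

{e₁}

⟦in front of e₁⟧ = {x : ⟨x, e₁⟩ ∈ ⟦in front of⟧} = {e₁, e₄, e₇, e₈, e₉, e₁₀}
⟦plate⟧ = {e₁, e₂, e₃, e₄, e₇, e₈, e₉}
… ∩ ⟦in front of e₁⟧ = {e₁, e₂, e₃, e₄, e₇, e₈, e₉} ∩ {e₁, e₄, e₇, e₈, e₉, e₁₀} = {e₁, e₄, e₇, e₈, e₉}
… ∩ ⟦blue⟧ = {e₁, e₄, e₇, e₈, e₉} ∩ {e₁, e₃, e₆} = {e₁}
So ⟦blue plate in front of e₁⟧ = {e₁}.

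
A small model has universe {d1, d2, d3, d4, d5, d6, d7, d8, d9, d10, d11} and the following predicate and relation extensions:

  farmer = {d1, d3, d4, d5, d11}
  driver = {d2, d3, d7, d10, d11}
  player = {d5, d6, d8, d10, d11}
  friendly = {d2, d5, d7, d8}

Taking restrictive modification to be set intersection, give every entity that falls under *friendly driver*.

{d2, d7}

⟦driver⟧ = {d2, d3, d7, d10, d11}
… ∩ ⟦friendly⟧ = {d2, d3, d7, d10, d11} ∩ {d2, d5, d7, d8} = {d2, d7}
So ⟦friendly driver⟧ = {d2, d7}.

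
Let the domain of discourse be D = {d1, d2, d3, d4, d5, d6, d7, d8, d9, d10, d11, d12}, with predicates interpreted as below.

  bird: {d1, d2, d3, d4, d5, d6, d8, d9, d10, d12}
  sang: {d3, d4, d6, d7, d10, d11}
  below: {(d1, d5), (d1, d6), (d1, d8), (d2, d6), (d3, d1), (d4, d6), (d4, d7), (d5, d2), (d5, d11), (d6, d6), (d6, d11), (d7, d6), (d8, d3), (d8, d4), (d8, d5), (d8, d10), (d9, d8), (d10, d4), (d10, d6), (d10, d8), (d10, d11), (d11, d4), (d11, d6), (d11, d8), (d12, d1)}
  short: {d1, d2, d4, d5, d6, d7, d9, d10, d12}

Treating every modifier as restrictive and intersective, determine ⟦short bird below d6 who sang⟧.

{d4, d6, d10}

⟦below d6⟧ = {x : ⟨x, d6⟩ ∈ ⟦below⟧} = {d1, d2, d4, d6, d7, d10, d11}
⟦who sang⟧ = ⟦sang⟧ = {d3, d4, d6, d7, d10, d11}
⟦bird⟧ = {d1, d2, d3, d4, d5, d6, d8, d9, d10, d12}
… ∩ ⟦below d6⟧ = {d1, d2, d3, d4, d5, d6, d8, d9, d10, d12} ∩ {d1, d2, d4, d6, d7, d10, d11} = {d1, d2, d4, d6, d10}
… ∩ ⟦who sang⟧ = {d1, d2, d4, d6, d10} ∩ {d3, d4, d6, d7, d10, d11} = {d4, d6, d10}
… ∩ ⟦short⟧ = {d4, d6, d10} ∩ {d1, d2, d4, d5, d6, d7, d9, d10, d12} = {d4, d6, d10}
So ⟦short bird below d6 who sang⟧ = {d4, d6, d10}.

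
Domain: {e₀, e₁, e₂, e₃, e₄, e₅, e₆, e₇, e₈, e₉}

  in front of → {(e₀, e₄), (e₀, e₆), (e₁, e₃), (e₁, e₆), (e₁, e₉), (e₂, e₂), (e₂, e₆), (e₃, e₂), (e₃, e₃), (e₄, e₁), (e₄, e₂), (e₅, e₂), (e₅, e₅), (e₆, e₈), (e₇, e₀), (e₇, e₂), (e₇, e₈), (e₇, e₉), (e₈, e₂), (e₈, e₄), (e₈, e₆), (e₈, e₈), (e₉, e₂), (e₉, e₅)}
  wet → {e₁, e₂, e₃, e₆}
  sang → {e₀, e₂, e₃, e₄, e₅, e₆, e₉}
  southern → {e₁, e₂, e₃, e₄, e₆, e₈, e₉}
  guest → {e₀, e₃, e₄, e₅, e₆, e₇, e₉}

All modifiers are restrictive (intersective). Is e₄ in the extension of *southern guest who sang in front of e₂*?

⟦who sang⟧ = ⟦sang⟧ = {e₀, e₂, e₃, e₄, e₅, e₆, e₉}
⟦in front of e₂⟧ = {x : ⟨x, e₂⟩ ∈ ⟦in front of⟧} = {e₂, e₃, e₄, e₅, e₇, e₈, e₉}
⟦guest⟧ = {e₀, e₃, e₄, e₅, e₆, e₇, e₉}
… ∩ ⟦who sang⟧ = {e₀, e₃, e₄, e₅, e₆, e₇, e₉} ∩ {e₀, e₂, e₃, e₄, e₅, e₆, e₉} = {e₀, e₃, e₄, e₅, e₆, e₉}
… ∩ ⟦in front of e₂⟧ = {e₀, e₃, e₄, e₅, e₆, e₉} ∩ {e₂, e₃, e₄, e₅, e₇, e₈, e₉} = {e₃, e₄, e₅, e₉}
… ∩ ⟦southern⟧ = {e₃, e₄, e₅, e₉} ∩ {e₁, e₂, e₃, e₄, e₆, e₈, e₉} = {e₃, e₄, e₉}
⟦southern guest who sang in front of e₂⟧ = {e₃, e₄, e₉}; e₄ ∈ this set.

yes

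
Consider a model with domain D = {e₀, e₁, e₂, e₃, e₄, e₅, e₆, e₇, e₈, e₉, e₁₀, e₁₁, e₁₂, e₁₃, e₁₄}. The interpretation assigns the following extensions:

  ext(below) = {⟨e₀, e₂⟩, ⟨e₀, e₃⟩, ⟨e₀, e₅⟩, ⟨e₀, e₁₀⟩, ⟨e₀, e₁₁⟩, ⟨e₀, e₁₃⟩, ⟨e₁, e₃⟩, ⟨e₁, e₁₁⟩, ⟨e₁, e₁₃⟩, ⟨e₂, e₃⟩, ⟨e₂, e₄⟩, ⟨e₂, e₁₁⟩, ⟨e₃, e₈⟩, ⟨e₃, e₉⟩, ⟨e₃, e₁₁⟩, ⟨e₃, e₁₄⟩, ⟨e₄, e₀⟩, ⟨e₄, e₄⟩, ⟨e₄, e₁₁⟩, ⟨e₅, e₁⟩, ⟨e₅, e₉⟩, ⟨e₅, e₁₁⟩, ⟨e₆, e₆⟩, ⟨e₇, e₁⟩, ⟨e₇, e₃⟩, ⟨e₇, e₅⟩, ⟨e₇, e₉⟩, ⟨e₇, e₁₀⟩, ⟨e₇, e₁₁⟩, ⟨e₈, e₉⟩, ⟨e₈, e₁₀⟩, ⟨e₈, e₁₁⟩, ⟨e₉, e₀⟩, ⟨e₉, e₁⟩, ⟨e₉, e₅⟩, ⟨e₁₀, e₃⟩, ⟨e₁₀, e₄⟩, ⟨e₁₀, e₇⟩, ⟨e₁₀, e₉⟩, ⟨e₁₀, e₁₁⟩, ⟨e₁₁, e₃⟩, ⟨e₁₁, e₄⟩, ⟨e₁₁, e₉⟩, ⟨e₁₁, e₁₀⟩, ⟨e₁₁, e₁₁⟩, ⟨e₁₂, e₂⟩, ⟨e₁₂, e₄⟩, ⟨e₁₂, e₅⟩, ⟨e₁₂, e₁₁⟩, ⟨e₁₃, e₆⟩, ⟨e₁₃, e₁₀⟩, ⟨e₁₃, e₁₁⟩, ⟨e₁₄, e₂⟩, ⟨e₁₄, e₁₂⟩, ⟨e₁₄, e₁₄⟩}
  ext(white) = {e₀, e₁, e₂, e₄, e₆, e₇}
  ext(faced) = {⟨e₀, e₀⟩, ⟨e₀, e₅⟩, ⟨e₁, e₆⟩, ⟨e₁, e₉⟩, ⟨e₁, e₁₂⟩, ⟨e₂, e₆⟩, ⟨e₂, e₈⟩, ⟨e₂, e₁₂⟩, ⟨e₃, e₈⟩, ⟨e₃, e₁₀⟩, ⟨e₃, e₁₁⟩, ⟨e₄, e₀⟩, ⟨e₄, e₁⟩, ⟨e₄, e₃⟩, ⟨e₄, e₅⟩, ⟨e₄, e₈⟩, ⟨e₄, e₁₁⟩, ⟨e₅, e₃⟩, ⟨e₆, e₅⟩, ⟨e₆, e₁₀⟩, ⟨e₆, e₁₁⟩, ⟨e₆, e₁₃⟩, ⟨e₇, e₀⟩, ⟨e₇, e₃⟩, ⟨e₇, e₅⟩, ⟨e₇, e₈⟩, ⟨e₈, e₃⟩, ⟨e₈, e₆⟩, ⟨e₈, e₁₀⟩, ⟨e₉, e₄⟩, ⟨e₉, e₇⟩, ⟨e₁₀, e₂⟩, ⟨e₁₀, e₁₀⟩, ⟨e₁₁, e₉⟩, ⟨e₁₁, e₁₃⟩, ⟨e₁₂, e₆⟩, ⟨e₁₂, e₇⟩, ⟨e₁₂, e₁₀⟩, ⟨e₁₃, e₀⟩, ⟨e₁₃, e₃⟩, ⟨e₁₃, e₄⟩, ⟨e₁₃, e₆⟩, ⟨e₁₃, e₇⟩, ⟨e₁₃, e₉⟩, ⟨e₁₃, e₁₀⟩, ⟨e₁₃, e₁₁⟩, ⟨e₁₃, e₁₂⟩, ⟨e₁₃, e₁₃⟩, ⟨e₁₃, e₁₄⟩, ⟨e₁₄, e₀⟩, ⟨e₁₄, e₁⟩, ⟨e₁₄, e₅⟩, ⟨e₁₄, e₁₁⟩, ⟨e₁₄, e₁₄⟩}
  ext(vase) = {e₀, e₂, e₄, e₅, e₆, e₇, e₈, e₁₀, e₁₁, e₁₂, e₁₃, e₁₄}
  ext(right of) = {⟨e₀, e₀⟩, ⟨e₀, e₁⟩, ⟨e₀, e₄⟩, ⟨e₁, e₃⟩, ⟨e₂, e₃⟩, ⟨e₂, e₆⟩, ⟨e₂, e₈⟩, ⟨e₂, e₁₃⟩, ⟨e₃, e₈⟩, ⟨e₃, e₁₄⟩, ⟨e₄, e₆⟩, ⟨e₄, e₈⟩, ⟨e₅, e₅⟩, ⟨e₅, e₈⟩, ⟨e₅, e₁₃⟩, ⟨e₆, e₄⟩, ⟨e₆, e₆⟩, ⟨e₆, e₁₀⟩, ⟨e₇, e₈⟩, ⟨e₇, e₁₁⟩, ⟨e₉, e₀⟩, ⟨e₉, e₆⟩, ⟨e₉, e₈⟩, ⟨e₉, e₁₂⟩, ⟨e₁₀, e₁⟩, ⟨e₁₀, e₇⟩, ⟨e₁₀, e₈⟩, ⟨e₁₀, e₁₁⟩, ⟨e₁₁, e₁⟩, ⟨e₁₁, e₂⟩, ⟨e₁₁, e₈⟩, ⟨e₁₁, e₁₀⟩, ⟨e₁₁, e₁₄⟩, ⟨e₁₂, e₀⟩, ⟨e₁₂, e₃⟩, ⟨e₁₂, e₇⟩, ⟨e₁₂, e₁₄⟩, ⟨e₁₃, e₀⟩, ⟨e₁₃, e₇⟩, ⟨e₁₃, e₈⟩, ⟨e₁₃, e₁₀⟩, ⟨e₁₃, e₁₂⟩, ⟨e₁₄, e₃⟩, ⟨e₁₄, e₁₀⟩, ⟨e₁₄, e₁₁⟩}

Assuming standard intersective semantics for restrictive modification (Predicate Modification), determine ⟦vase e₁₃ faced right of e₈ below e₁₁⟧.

{e₄, e₇, e₁₀, e₁₁, e₁₃}

⟦e₁₃ faced⟧ = {x : ⟨e₁₃, x⟩ ∈ ⟦faced⟧} = {e₀, e₃, e₄, e₆, e₇, e₉, e₁₀, e₁₁, e₁₂, e₁₃, e₁₄}
⟦right of e₈⟧ = {x : ⟨x, e₈⟩ ∈ ⟦right of⟧} = {e₂, e₃, e₄, e₅, e₇, e₉, e₁₀, e₁₁, e₁₃}
⟦below e₁₁⟧ = {x : ⟨x, e₁₁⟩ ∈ ⟦below⟧} = {e₀, e₁, e₂, e₃, e₄, e₅, e₇, e₈, e₁₀, e₁₁, e₁₂, e₁₃}
⟦vase⟧ = {e₀, e₂, e₄, e₅, e₆, e₇, e₈, e₁₀, e₁₁, e₁₂, e₁₃, e₁₄}
… ∩ ⟦e₁₃ faced⟧ = {e₀, e₂, e₄, e₅, e₆, e₇, e₈, e₁₀, e₁₁, e₁₂, e₁₃, e₁₄} ∩ {e₀, e₃, e₄, e₆, e₇, e₉, e₁₀, e₁₁, e₁₂, e₁₃, e₁₄} = {e₀, e₄, e₆, e₇, e₁₀, e₁₁, e₁₂, e₁₃, e₁₄}
… ∩ ⟦right of e₈⟧ = {e₀, e₄, e₆, e₇, e₁₀, e₁₁, e₁₂, e₁₃, e₁₄} ∩ {e₂, e₃, e₄, e₅, e₇, e₉, e₁₀, e₁₁, e₁₃} = {e₄, e₇, e₁₀, e₁₁, e₁₃}
… ∩ ⟦below e₁₁⟧ = {e₄, e₇, e₁₀, e₁₁, e₁₃} ∩ {e₀, e₁, e₂, e₃, e₄, e₅, e₇, e₈, e₁₀, e₁₁, e₁₂, e₁₃} = {e₄, e₇, e₁₀, e₁₁, e₁₃}
So ⟦vase e₁₃ faced right of e₈ below e₁₁⟧ = {e₄, e₇, e₁₀, e₁₁, e₁₃}.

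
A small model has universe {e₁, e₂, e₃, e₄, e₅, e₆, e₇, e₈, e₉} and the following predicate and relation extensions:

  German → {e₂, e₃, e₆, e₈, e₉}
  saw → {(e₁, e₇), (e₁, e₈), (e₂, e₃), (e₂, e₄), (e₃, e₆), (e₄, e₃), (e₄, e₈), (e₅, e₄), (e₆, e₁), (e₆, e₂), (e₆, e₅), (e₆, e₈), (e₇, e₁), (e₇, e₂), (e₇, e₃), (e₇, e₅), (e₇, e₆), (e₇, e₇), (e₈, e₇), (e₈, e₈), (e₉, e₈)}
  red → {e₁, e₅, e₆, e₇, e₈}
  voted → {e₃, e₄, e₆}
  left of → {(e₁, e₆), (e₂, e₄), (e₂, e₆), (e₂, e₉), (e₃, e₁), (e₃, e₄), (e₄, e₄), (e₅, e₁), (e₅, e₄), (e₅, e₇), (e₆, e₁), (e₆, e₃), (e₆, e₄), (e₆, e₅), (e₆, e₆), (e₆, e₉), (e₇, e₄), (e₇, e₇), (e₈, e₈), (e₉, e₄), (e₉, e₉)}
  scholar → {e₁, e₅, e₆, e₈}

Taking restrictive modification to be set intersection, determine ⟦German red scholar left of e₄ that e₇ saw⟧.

⟦left of e₄⟧ = {x : ⟨x, e₄⟩ ∈ ⟦left of⟧} = {e₂, e₃, e₄, e₅, e₆, e₇, e₉}
⟦that e₇ saw⟧ = {x : ⟨e₇, x⟩ ∈ ⟦saw⟧} = {e₁, e₂, e₃, e₅, e₆, e₇}
⟦scholar⟧ = {e₁, e₅, e₆, e₈}
… ∩ ⟦left of e₄⟧ = {e₁, e₅, e₆, e₈} ∩ {e₂, e₃, e₄, e₅, e₆, e₇, e₉} = {e₅, e₆}
… ∩ ⟦that e₇ saw⟧ = {e₅, e₆} ∩ {e₁, e₂, e₃, e₅, e₆, e₇} = {e₅, e₆}
… ∩ ⟦German⟧ = {e₅, e₆} ∩ {e₂, e₃, e₆, e₈, e₉} = {e₆}
… ∩ ⟦red⟧ = {e₆} ∩ {e₁, e₅, e₆, e₇, e₈} = {e₆}
So ⟦German red scholar left of e₄ that e₇ saw⟧ = {e₆}.

{e₆}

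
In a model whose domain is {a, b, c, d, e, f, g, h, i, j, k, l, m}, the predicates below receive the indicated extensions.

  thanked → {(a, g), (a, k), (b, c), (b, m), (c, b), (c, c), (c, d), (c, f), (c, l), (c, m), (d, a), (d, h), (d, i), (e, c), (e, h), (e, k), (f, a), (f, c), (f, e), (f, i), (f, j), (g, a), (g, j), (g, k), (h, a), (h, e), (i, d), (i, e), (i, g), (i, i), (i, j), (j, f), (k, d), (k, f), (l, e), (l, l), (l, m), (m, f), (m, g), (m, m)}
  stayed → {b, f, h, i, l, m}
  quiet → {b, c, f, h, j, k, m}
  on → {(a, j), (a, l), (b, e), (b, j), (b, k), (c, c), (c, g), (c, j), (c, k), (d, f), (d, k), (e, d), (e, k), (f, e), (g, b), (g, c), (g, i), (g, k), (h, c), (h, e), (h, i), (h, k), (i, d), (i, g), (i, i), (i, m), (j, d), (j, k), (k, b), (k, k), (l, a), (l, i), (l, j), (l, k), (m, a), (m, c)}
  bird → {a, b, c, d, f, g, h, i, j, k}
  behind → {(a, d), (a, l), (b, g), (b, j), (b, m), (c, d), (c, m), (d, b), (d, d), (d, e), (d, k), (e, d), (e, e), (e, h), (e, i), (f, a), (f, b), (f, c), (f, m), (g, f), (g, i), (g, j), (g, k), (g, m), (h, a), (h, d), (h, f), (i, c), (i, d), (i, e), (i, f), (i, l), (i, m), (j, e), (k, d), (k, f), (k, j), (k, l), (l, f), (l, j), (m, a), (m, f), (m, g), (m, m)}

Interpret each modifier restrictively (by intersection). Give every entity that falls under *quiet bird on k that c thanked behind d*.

⟦on k⟧ = {x : ⟨x, k⟩ ∈ ⟦on⟧} = {b, c, d, e, g, h, j, k, l}
⟦that c thanked⟧ = {x : ⟨c, x⟩ ∈ ⟦thanked⟧} = {b, c, d, f, l, m}
⟦behind d⟧ = {x : ⟨x, d⟩ ∈ ⟦behind⟧} = {a, c, d, e, h, i, k}
⟦bird⟧ = {a, b, c, d, f, g, h, i, j, k}
… ∩ ⟦on k⟧ = {a, b, c, d, f, g, h, i, j, k} ∩ {b, c, d, e, g, h, j, k, l} = {b, c, d, g, h, j, k}
… ∩ ⟦that c thanked⟧ = {b, c, d, g, h, j, k} ∩ {b, c, d, f, l, m} = {b, c, d}
… ∩ ⟦behind d⟧ = {b, c, d} ∩ {a, c, d, e, h, i, k} = {c, d}
… ∩ ⟦quiet⟧ = {c, d} ∩ {b, c, f, h, j, k, m} = {c}
So ⟦quiet bird on k that c thanked behind d⟧ = {c}.

{c}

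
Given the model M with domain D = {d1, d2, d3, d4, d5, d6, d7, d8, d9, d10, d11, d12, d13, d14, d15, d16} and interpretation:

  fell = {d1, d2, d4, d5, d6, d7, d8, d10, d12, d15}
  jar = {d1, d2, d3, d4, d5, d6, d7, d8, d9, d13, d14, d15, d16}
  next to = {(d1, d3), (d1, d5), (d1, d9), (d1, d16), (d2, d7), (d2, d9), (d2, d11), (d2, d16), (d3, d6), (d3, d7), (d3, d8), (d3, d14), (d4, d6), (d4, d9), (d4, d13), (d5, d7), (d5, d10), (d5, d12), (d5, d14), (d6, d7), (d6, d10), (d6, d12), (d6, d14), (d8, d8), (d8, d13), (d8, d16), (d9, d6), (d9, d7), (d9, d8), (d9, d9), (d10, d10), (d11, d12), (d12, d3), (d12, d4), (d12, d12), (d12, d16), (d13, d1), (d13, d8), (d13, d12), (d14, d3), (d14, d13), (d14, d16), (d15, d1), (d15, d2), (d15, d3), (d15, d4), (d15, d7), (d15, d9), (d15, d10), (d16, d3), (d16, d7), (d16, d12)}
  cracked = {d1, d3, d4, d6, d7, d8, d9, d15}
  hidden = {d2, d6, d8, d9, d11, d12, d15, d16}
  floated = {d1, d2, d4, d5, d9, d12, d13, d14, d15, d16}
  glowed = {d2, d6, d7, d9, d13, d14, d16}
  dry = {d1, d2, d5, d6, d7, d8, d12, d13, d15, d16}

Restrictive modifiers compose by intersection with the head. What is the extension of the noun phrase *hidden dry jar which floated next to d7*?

{d2, d15, d16}

⟦which floated⟧ = ⟦floated⟧ = {d1, d2, d4, d5, d9, d12, d13, d14, d15, d16}
⟦next to d7⟧ = {x : ⟨x, d7⟩ ∈ ⟦next to⟧} = {d2, d3, d5, d6, d9, d15, d16}
⟦jar⟧ = {d1, d2, d3, d4, d5, d6, d7, d8, d9, d13, d14, d15, d16}
… ∩ ⟦which floated⟧ = {d1, d2, d3, d4, d5, d6, d7, d8, d9, d13, d14, d15, d16} ∩ {d1, d2, d4, d5, d9, d12, d13, d14, d15, d16} = {d1, d2, d4, d5, d9, d13, d14, d15, d16}
… ∩ ⟦next to d7⟧ = {d1, d2, d4, d5, d9, d13, d14, d15, d16} ∩ {d2, d3, d5, d6, d9, d15, d16} = {d2, d5, d9, d15, d16}
… ∩ ⟦hidden⟧ = {d2, d5, d9, d15, d16} ∩ {d2, d6, d8, d9, d11, d12, d15, d16} = {d2, d9, d15, d16}
… ∩ ⟦dry⟧ = {d2, d9, d15, d16} ∩ {d1, d2, d5, d6, d7, d8, d12, d13, d15, d16} = {d2, d15, d16}
So ⟦hidden dry jar which floated next to d7⟧ = {d2, d15, d16}.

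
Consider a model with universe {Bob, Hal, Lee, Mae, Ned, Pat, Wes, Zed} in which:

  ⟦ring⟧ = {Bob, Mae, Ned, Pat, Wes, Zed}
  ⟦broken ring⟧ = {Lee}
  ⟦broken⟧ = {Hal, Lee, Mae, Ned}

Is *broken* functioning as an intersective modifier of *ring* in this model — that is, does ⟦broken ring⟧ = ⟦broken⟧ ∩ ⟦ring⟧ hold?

no

⟦broken⟧ ∩ ⟦ring⟧ = {Hal, Lee, Mae, Ned} ∩ {Bob, Mae, Ned, Pat, Wes, Zed} = {Mae, Ned}
Observed ⟦broken ring⟧ = {Lee}.
These differ, so the modifier is not intersective in this model.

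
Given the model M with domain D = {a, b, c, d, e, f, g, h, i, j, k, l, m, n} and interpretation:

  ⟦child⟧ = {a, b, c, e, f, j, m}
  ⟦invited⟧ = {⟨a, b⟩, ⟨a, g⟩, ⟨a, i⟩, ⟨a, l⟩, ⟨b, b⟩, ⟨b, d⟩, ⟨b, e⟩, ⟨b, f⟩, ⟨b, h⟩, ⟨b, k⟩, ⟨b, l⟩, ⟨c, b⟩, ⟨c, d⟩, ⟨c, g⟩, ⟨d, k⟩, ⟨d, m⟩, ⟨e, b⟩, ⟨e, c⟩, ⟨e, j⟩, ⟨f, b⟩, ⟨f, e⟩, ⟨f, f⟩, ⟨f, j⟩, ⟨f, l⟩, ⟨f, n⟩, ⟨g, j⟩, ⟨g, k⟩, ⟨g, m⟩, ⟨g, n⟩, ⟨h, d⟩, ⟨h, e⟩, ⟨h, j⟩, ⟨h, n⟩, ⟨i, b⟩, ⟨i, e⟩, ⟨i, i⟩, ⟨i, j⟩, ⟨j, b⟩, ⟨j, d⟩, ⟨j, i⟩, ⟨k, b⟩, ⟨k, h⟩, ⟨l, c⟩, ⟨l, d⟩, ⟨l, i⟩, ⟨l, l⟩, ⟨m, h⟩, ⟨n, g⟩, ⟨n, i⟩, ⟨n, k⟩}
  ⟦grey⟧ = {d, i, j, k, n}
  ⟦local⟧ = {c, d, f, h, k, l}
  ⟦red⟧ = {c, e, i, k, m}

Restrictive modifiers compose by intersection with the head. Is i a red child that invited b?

⟦that invited b⟧ = {x : ⟨x, b⟩ ∈ ⟦invited⟧} = {a, b, c, e, f, i, j, k}
⟦child⟧ = {a, b, c, e, f, j, m}
… ∩ ⟦that invited b⟧ = {a, b, c, e, f, j, m} ∩ {a, b, c, e, f, i, j, k} = {a, b, c, e, f, j}
… ∩ ⟦red⟧ = {a, b, c, e, f, j} ∩ {c, e, i, k, m} = {c, e}
⟦red child that invited b⟧ = {c, e}; i ∉ this set.

no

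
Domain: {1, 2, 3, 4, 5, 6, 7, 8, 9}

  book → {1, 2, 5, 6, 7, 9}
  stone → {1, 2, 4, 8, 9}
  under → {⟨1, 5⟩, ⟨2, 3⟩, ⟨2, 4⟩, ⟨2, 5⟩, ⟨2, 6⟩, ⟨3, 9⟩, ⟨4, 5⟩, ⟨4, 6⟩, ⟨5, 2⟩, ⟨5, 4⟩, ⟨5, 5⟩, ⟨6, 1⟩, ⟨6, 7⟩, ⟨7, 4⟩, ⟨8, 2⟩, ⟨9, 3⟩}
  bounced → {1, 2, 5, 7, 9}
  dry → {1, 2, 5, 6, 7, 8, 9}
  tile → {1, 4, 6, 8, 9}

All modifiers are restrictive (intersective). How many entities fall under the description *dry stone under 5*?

⟦under 5⟧ = {x : ⟨x, 5⟩ ∈ ⟦under⟧} = {1, 2, 4, 5}
⟦stone⟧ = {1, 2, 4, 8, 9}
… ∩ ⟦under 5⟧ = {1, 2, 4, 8, 9} ∩ {1, 2, 4, 5} = {1, 2, 4}
… ∩ ⟦dry⟧ = {1, 2, 4} ∩ {1, 2, 5, 6, 7, 8, 9} = {1, 2}
⟦dry stone under 5⟧ = {1, 2}, so the cardinality is 2.

2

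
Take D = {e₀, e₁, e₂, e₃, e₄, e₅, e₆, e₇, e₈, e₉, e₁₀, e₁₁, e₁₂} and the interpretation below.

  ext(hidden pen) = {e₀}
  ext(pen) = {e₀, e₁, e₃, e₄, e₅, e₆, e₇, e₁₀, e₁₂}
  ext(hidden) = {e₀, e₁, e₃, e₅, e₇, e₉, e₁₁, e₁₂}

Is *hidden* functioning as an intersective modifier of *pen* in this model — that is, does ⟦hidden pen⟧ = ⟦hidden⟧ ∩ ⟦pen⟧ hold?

⟦hidden⟧ ∩ ⟦pen⟧ = {e₀, e₁, e₃, e₅, e₇, e₉, e₁₁, e₁₂} ∩ {e₀, e₁, e₃, e₄, e₅, e₆, e₇, e₁₀, e₁₂} = {e₀, e₁, e₃, e₅, e₇, e₁₂}
Observed ⟦hidden pen⟧ = {e₀}.
These differ, so the modifier is not intersective in this model.

no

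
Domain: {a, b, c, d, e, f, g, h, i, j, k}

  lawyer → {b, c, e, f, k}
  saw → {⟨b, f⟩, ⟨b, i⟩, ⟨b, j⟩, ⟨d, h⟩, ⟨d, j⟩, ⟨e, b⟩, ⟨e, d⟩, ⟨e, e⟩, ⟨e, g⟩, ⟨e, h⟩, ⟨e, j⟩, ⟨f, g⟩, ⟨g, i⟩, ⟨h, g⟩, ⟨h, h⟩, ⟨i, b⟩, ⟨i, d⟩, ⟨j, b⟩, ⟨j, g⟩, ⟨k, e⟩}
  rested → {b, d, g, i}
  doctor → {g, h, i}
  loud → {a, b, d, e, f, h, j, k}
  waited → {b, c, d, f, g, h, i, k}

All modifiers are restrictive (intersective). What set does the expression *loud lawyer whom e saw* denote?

⟦whom e saw⟧ = {x : ⟨e, x⟩ ∈ ⟦saw⟧} = {b, d, e, g, h, j}
⟦lawyer⟧ = {b, c, e, f, k}
… ∩ ⟦whom e saw⟧ = {b, c, e, f, k} ∩ {b, d, e, g, h, j} = {b, e}
… ∩ ⟦loud⟧ = {b, e} ∩ {a, b, d, e, f, h, j, k} = {b, e}
So ⟦loud lawyer whom e saw⟧ = {b, e}.

{b, e}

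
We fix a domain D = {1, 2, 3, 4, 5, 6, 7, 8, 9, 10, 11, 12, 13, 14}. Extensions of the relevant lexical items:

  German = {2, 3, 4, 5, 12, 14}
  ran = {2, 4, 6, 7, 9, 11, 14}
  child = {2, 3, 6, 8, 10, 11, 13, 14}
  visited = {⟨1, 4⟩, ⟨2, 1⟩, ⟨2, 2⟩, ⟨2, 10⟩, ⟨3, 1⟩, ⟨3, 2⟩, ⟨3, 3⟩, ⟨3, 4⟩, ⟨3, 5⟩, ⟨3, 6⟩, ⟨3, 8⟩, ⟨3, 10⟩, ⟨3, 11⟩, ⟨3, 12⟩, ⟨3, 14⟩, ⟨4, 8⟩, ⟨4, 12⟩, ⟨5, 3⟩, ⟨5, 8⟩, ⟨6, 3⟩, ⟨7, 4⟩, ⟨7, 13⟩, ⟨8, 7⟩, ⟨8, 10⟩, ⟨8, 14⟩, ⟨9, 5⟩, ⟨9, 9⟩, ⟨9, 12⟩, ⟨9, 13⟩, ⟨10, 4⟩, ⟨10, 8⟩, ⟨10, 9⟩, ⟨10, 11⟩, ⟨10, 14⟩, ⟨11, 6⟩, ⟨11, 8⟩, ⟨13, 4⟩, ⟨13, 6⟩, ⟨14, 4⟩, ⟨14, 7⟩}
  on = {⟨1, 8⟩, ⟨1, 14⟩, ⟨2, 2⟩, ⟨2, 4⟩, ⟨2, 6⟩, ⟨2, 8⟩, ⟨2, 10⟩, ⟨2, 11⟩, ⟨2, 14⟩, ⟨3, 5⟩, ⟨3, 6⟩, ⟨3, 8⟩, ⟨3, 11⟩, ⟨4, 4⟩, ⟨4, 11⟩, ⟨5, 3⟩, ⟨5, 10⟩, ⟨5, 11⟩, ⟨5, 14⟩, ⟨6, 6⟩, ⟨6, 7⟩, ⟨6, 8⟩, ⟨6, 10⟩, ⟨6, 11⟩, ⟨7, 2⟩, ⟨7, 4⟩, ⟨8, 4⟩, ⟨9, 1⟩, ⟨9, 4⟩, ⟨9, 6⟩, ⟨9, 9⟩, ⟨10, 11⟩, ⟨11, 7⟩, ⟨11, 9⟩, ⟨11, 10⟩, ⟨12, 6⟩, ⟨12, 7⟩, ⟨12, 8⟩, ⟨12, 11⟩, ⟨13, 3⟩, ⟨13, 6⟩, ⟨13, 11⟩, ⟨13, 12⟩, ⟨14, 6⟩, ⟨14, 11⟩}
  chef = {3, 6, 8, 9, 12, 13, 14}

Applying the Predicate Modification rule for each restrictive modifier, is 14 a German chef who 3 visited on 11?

⟦who 3 visited⟧ = {x : ⟨3, x⟩ ∈ ⟦visited⟧} = {1, 2, 3, 4, 5, 6, 8, 10, 11, 12, 14}
⟦on 11⟧ = {x : ⟨x, 11⟩ ∈ ⟦on⟧} = {2, 3, 4, 5, 6, 10, 12, 13, 14}
⟦chef⟧ = {3, 6, 8, 9, 12, 13, 14}
… ∩ ⟦who 3 visited⟧ = {3, 6, 8, 9, 12, 13, 14} ∩ {1, 2, 3, 4, 5, 6, 8, 10, 11, 12, 14} = {3, 6, 8, 12, 14}
… ∩ ⟦on 11⟧ = {3, 6, 8, 12, 14} ∩ {2, 3, 4, 5, 6, 10, 12, 13, 14} = {3, 6, 12, 14}
… ∩ ⟦German⟧ = {3, 6, 12, 14} ∩ {2, 3, 4, 5, 12, 14} = {3, 12, 14}
⟦German chef who 3 visited on 11⟧ = {3, 12, 14}; 14 ∈ this set.

yes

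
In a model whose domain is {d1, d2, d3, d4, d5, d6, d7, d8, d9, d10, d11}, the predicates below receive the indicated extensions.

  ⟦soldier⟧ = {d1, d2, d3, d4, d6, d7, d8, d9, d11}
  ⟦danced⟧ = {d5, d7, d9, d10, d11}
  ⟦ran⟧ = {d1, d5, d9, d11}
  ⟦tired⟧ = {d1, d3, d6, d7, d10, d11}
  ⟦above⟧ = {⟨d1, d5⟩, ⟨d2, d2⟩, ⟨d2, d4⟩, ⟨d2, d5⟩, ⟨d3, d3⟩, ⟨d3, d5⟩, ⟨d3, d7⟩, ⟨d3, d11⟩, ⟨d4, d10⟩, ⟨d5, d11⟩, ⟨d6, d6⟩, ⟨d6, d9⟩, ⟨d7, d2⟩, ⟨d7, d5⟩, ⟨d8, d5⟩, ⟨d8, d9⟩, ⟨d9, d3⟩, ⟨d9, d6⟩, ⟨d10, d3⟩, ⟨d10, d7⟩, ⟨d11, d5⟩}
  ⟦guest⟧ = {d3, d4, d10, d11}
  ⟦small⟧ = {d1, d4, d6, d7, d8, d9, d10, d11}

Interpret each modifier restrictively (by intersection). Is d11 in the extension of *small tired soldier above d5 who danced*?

yes

⟦above d5⟧ = {x : ⟨x, d5⟩ ∈ ⟦above⟧} = {d1, d2, d3, d7, d8, d11}
⟦who danced⟧ = ⟦danced⟧ = {d5, d7, d9, d10, d11}
⟦soldier⟧ = {d1, d2, d3, d4, d6, d7, d8, d9, d11}
… ∩ ⟦above d5⟧ = {d1, d2, d3, d4, d6, d7, d8, d9, d11} ∩ {d1, d2, d3, d7, d8, d11} = {d1, d2, d3, d7, d8, d11}
… ∩ ⟦who danced⟧ = {d1, d2, d3, d7, d8, d11} ∩ {d5, d7, d9, d10, d11} = {d7, d11}
… ∩ ⟦small⟧ = {d7, d11} ∩ {d1, d4, d6, d7, d8, d9, d10, d11} = {d7, d11}
… ∩ ⟦tired⟧ = {d7, d11} ∩ {d1, d3, d6, d7, d10, d11} = {d7, d11}
⟦small tired soldier above d5 who danced⟧ = {d7, d11}; d11 ∈ this set.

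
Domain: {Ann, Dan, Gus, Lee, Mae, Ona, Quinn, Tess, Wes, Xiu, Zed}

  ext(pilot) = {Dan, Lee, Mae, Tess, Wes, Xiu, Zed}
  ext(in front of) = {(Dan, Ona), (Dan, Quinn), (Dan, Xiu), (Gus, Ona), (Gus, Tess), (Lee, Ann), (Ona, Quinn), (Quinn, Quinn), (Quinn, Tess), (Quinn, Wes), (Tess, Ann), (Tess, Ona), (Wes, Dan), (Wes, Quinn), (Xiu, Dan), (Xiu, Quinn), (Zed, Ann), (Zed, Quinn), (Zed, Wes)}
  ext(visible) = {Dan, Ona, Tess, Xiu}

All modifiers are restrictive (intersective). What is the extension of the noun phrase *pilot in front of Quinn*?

{Dan, Wes, Xiu, Zed}

⟦in front of Quinn⟧ = {x : ⟨x, Quinn⟩ ∈ ⟦in front of⟧} = {Dan, Ona, Quinn, Wes, Xiu, Zed}
⟦pilot⟧ = {Dan, Lee, Mae, Tess, Wes, Xiu, Zed}
… ∩ ⟦in front of Quinn⟧ = {Dan, Lee, Mae, Tess, Wes, Xiu, Zed} ∩ {Dan, Ona, Quinn, Wes, Xiu, Zed} = {Dan, Wes, Xiu, Zed}
So ⟦pilot in front of Quinn⟧ = {Dan, Wes, Xiu, Zed}.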